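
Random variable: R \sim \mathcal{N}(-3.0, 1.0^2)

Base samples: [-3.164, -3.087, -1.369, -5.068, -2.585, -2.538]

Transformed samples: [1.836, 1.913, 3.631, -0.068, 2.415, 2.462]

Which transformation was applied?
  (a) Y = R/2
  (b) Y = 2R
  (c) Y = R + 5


Checking option (c) Y = R + 5:
  R = -3.164 -> Y = 1.836 ✓
  R = -3.087 -> Y = 1.913 ✓
  R = -1.369 -> Y = 3.631 ✓
All samples match this transformation.

(c) R + 5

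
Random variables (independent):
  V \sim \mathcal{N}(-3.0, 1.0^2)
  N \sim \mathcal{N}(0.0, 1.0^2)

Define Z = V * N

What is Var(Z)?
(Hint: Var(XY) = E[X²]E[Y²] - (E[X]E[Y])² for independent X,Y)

Var(XY) = E[X²]E[Y²] - (E[X]E[Y])²
E[V] = -3, Var(V) = 1
E[N] = 0, Var(N) = 1
E[V²] = 1 + (-3)² = 10
E[N²] = 1 + 0² = 1
Var(Z) = 10*1 - (-3*0)²
= 10 - 0 = 10

10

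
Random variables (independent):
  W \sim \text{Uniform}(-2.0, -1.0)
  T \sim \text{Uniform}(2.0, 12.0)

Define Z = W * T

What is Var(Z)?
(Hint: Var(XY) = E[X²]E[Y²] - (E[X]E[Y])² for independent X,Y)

Var(XY) = E[X²]E[Y²] - (E[X]E[Y])²
E[W] = -1.5, Var(W) = 0.083333333
E[T] = 7, Var(T) = 8.3333333
E[W²] = 0.083333333 + (-1.5)² = 2.3333333
E[T²] = 8.3333333 + 7² = 57.333333
Var(Z) = 2.3333333*57.333333 - (-1.5*7)²
= 133.77778 - 110.25 = 23.527778

23.527778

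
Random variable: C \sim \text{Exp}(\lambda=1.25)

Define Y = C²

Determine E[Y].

Using E[X²] = Var(X) + (E[X])²:
E[C] = 0.8
Var(C) = 1/1.25^2 = 0.64
E[C²] = 0.64 + 0.8² = 0.64 + 0.64 = 1.28

1.28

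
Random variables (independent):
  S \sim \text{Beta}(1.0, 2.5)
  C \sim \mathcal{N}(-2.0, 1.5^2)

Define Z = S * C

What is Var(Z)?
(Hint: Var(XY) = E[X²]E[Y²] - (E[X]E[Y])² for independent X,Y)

Var(XY) = E[X²]E[Y²] - (E[X]E[Y])²
E[S] = 0.28571429, Var(S) = 0.045351474
E[C] = -2, Var(C) = 2.25
E[S²] = 0.045351474 + 0.28571429² = 0.12698413
E[C²] = 2.25 + (-2)² = 6.25
Var(Z) = 0.12698413*6.25 - (0.28571429*(-2))²
= 0.79365079 - 0.32653061 = 0.46712018

0.46712018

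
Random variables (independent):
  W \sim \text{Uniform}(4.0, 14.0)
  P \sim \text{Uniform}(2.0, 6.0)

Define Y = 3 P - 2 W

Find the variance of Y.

For independent RVs: Var(aX + bY) = a²Var(X) + b²Var(Y)
Var(W) = 8.3333333
Var(P) = 1.3333333
Var(Y) = (-2)²*8.3333333 + 3²*1.3333333
= 4*8.3333333 + 9*1.3333333 = 45.333333

45.333333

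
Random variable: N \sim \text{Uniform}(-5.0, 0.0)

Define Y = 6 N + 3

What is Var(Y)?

For Y = aN + b: Var(Y) = a² * Var(N)
Var(N) = (0 + 5)^2/12 = 2.0833333
Var(Y) = 6² * 2.0833333 = 36 * 2.0833333 = 75

75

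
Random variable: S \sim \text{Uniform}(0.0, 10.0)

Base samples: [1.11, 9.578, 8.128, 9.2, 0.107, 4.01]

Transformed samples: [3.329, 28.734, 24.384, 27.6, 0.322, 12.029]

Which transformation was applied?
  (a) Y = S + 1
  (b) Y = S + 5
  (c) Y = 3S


Checking option (c) Y = 3S:
  S = 1.11 -> Y = 3.329 ✓
  S = 9.578 -> Y = 28.734 ✓
  S = 8.128 -> Y = 24.384 ✓
All samples match this transformation.

(c) 3S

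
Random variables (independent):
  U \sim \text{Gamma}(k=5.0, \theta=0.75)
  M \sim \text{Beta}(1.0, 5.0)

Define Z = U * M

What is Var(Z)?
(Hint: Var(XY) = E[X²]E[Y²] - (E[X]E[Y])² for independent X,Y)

Var(XY) = E[X²]E[Y²] - (E[X]E[Y])²
E[U] = 3.75, Var(U) = 2.8125
E[M] = 0.16666667, Var(M) = 0.01984127
E[U²] = 2.8125 + 3.75² = 16.875
E[M²] = 0.01984127 + 0.16666667² = 0.047619048
Var(Z) = 16.875*0.047619048 - (3.75*0.16666667)²
= 0.80357143 - 0.390625 = 0.41294643

0.41294643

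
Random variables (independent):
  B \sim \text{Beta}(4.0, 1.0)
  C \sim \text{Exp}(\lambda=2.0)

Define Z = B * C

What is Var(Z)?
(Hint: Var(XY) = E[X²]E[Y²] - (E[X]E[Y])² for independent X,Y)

Var(XY) = E[X²]E[Y²] - (E[X]E[Y])²
E[B] = 0.8, Var(B) = 0.026666667
E[C] = 0.5, Var(C) = 0.25
E[B²] = 0.026666667 + 0.8² = 0.66666667
E[C²] = 0.25 + 0.5² = 0.5
Var(Z) = 0.66666667*0.5 - (0.8*0.5)²
= 0.33333333 - 0.16 = 0.17333333

0.17333333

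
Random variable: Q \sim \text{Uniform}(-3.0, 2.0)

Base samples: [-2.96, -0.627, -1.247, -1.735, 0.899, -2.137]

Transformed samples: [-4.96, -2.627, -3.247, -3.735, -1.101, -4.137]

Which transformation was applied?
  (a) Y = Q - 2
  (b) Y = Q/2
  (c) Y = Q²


Checking option (a) Y = Q - 2:
  Q = -2.96 -> Y = -4.96 ✓
  Q = -0.627 -> Y = -2.627 ✓
  Q = -1.247 -> Y = -3.247 ✓
All samples match this transformation.

(a) Q - 2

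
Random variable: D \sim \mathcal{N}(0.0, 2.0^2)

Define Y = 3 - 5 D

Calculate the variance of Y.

For Y = aD + b: Var(Y) = a² * Var(D)
Var(D) = 2.0^2 = 4
Var(Y) = (-5)² * 4 = 25 * 4 = 100

100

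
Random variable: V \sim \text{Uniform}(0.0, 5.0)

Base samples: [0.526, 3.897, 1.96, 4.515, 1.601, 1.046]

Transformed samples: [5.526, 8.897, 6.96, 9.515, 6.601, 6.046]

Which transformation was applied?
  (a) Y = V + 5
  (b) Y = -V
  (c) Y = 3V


Checking option (a) Y = V + 5:
  V = 0.526 -> Y = 5.526 ✓
  V = 3.897 -> Y = 8.897 ✓
  V = 1.96 -> Y = 6.96 ✓
All samples match this transformation.

(a) V + 5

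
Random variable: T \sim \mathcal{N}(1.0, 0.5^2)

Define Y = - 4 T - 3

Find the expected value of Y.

For Y = -4T - 3:
E[Y] = -4 * E[T] - 3
E[T] = 1.0 = 1
E[Y] = -4 * 1 - 3 = -7

-7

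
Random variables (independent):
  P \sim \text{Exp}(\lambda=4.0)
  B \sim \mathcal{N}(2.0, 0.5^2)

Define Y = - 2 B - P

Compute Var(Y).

For independent RVs: Var(aX + bY) = a²Var(X) + b²Var(Y)
Var(P) = 0.0625
Var(B) = 0.25
Var(Y) = (-1)²*0.0625 + (-2)²*0.25
= 1*0.0625 + 4*0.25 = 1.0625

1.0625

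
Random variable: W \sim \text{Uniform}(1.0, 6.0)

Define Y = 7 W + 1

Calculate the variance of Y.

For Y = aW + b: Var(Y) = a² * Var(W)
Var(W) = (6 - 1)^2/12 = 2.0833333
Var(Y) = 7² * 2.0833333 = 49 * 2.0833333 = 102.08333

102.08333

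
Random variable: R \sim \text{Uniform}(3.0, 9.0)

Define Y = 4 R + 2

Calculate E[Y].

For Y = 4R + 2:
E[Y] = 4 * E[R] + 2
E[R] = (3 + 9)/2 = 6
E[Y] = 4 * 6 + 2 = 26

26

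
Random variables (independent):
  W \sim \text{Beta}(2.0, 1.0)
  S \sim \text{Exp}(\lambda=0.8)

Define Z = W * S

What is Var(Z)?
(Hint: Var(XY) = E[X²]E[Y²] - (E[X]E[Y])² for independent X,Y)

Var(XY) = E[X²]E[Y²] - (E[X]E[Y])²
E[W] = 0.66666667, Var(W) = 0.055555556
E[S] = 1.25, Var(S) = 1.5625
E[W²] = 0.055555556 + 0.66666667² = 0.5
E[S²] = 1.5625 + 1.25² = 3.125
Var(Z) = 0.5*3.125 - (0.66666667*1.25)²
= 1.5625 - 0.69444444 = 0.86805556

0.86805556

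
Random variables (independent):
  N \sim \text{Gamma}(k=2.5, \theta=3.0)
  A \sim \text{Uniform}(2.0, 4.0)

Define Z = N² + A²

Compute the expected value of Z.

E[Z] = E[N²] + E[A²]
E[N²] = Var(N) + E[N]² = 22.5 + 56.25 = 78.75
E[A²] = Var(A) + E[A]² = 0.33333333 + 9 = 9.3333333
E[Z] = 78.75 + 9.3333333 = 88.083333

88.083333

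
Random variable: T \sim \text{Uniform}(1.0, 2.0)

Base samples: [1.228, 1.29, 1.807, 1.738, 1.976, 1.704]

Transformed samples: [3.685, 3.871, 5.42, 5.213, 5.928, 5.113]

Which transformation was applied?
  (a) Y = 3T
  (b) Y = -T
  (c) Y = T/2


Checking option (a) Y = 3T:
  T = 1.228 -> Y = 3.685 ✓
  T = 1.29 -> Y = 3.871 ✓
  T = 1.807 -> Y = 5.42 ✓
All samples match this transformation.

(a) 3T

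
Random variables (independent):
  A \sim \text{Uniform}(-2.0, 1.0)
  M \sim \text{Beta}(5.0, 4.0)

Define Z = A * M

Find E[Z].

For independent RVs: E[XY] = E[X]*E[Y]
E[A] = -0.5
E[M] = 0.55555556
E[Z] = -0.5 * 0.55555556 = -0.27777778

-0.27777778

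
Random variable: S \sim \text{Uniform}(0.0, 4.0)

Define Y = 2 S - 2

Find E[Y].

For Y = 2S - 2:
E[Y] = 2 * E[S] - 2
E[S] = (0 + 4)/2 = 2
E[Y] = 2 * 2 - 2 = 2

2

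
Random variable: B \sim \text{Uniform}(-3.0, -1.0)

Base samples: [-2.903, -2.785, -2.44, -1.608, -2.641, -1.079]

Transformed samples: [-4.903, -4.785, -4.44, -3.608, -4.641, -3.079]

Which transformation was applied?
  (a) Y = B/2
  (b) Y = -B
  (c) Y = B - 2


Checking option (c) Y = B - 2:
  B = -2.903 -> Y = -4.903 ✓
  B = -2.785 -> Y = -4.785 ✓
  B = -2.44 -> Y = -4.44 ✓
All samples match this transformation.

(c) B - 2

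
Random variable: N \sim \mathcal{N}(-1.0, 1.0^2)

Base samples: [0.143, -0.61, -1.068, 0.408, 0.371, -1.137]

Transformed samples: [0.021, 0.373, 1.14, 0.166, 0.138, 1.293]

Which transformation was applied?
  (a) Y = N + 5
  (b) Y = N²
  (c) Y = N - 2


Checking option (b) Y = N²:
  N = 0.143 -> Y = 0.021 ✓
  N = -0.61 -> Y = 0.373 ✓
  N = -1.068 -> Y = 1.14 ✓
All samples match this transformation.

(b) N²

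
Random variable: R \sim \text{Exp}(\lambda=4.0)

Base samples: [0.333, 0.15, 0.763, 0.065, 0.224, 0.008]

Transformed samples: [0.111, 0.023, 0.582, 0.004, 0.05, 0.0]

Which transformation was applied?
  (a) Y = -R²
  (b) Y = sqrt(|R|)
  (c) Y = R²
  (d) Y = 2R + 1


Checking option (c) Y = R²:
  R = 0.333 -> Y = 0.111 ✓
  R = 0.15 -> Y = 0.023 ✓
  R = 0.763 -> Y = 0.582 ✓
All samples match this transformation.

(c) R²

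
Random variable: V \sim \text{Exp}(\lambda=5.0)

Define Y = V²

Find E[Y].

Using E[X²] = Var(X) + (E[X])²:
E[V] = 0.2
Var(V) = 1/5.0^2 = 0.04
E[V²] = 0.04 + 0.2² = 0.04 + 0.04 = 0.08

0.08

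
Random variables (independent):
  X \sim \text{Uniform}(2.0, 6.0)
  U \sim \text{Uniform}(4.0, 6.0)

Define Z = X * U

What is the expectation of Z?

For independent RVs: E[XY] = E[X]*E[Y]
E[X] = 4
E[U] = 5
E[Z] = 4 * 5 = 20

20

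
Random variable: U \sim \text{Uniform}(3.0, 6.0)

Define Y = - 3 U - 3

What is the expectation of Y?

For Y = -3U - 3:
E[Y] = -3 * E[U] - 3
E[U] = (3 + 6)/2 = 4.5
E[Y] = -3 * 4.5 - 3 = -16.5

-16.5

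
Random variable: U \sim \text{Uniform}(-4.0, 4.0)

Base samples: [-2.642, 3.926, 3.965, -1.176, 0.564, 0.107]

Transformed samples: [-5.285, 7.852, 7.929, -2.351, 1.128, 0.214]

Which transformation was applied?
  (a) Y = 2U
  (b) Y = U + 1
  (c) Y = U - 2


Checking option (a) Y = 2U:
  U = -2.642 -> Y = -5.285 ✓
  U = 3.926 -> Y = 7.852 ✓
  U = 3.965 -> Y = 7.929 ✓
All samples match this transformation.

(a) 2U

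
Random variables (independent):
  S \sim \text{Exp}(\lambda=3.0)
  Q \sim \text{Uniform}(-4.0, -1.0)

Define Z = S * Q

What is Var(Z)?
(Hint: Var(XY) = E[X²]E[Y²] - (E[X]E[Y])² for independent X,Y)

Var(XY) = E[X²]E[Y²] - (E[X]E[Y])²
E[S] = 0.33333333, Var(S) = 0.11111111
E[Q] = -2.5, Var(Q) = 0.75
E[S²] = 0.11111111 + 0.33333333² = 0.22222222
E[Q²] = 0.75 + (-2.5)² = 7
Var(Z) = 0.22222222*7 - (0.33333333*(-2.5))²
= 1.5555556 - 0.69444444 = 0.86111111

0.86111111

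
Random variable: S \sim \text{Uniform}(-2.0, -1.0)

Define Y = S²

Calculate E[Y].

E[S²] = Var(S) + (E[S])² = 0.083333333 + 2.25 = 2.3333333

2.3333333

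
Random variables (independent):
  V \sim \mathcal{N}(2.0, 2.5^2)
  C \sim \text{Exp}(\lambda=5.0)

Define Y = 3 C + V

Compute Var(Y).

For independent RVs: Var(aX + bY) = a²Var(X) + b²Var(Y)
Var(V) = 6.25
Var(C) = 0.04
Var(Y) = 1²*6.25 + 3²*0.04
= 1*6.25 + 9*0.04 = 6.61

6.61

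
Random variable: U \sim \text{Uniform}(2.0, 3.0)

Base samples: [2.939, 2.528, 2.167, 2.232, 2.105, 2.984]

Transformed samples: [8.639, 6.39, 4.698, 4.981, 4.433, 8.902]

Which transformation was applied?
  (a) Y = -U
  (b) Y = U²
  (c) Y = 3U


Checking option (b) Y = U²:
  U = 2.939 -> Y = 8.639 ✓
  U = 2.528 -> Y = 6.39 ✓
  U = 2.167 -> Y = 4.698 ✓
All samples match this transformation.

(b) U²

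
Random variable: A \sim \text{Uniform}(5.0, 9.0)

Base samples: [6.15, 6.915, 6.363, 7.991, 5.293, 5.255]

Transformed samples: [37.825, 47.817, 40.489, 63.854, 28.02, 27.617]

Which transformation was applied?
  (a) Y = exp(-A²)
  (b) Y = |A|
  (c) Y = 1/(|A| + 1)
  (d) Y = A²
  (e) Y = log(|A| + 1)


Checking option (d) Y = A²:
  A = 6.15 -> Y = 37.825 ✓
  A = 6.915 -> Y = 47.817 ✓
  A = 6.363 -> Y = 40.489 ✓
All samples match this transformation.

(d) A²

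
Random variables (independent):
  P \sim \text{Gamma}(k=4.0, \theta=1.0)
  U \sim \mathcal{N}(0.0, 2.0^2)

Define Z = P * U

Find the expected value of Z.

For independent RVs: E[XY] = E[X]*E[Y]
E[P] = 4
E[U] = 0
E[Z] = 4 * 0 = 0

0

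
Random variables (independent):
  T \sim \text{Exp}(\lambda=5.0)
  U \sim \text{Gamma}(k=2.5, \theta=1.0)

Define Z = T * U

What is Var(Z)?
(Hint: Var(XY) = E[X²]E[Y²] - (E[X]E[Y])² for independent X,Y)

Var(XY) = E[X²]E[Y²] - (E[X]E[Y])²
E[T] = 0.2, Var(T) = 0.04
E[U] = 2.5, Var(U) = 2.5
E[T²] = 0.04 + 0.2² = 0.08
E[U²] = 2.5 + 2.5² = 8.75
Var(Z) = 0.08*8.75 - (0.2*2.5)²
= 0.7 - 0.25 = 0.45

0.45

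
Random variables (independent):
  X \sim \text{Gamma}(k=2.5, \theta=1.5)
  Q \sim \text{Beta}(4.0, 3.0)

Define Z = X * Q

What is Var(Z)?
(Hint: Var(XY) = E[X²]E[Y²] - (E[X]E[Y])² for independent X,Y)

Var(XY) = E[X²]E[Y²] - (E[X]E[Y])²
E[X] = 3.75, Var(X) = 5.625
E[Q] = 0.57142857, Var(Q) = 0.030612245
E[X²] = 5.625 + 3.75² = 19.6875
E[Q²] = 0.030612245 + 0.57142857² = 0.35714286
Var(Z) = 19.6875*0.35714286 - (3.75*0.57142857)²
= 7.03125 - 4.5918367 = 2.4394133

2.4394133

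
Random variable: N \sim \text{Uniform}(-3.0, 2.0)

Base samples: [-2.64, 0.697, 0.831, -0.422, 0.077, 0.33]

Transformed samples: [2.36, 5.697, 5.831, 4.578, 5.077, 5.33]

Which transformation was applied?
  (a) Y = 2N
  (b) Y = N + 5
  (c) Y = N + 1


Checking option (b) Y = N + 5:
  N = -2.64 -> Y = 2.36 ✓
  N = 0.697 -> Y = 5.697 ✓
  N = 0.831 -> Y = 5.831 ✓
All samples match this transformation.

(b) N + 5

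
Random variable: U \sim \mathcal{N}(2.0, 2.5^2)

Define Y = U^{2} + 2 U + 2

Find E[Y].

E[Y] = 1*E[U²] + 2*E[U] + 2
E[U] = 2
E[U²] = Var(U) + (E[U])² = 6.25 + 4 = 10.25
E[Y] = 1*10.25 + 2*2 + 2 = 16.25

16.25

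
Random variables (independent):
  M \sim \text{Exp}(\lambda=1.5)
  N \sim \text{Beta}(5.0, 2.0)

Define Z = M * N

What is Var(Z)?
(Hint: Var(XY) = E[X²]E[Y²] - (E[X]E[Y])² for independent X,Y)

Var(XY) = E[X²]E[Y²] - (E[X]E[Y])²
E[M] = 0.66666667, Var(M) = 0.44444444
E[N] = 0.71428571, Var(N) = 0.025510204
E[M²] = 0.44444444 + 0.66666667² = 0.88888889
E[N²] = 0.025510204 + 0.71428571² = 0.53571429
Var(Z) = 0.88888889*0.53571429 - (0.66666667*0.71428571)²
= 0.47619048 - 0.22675737 = 0.24943311

0.24943311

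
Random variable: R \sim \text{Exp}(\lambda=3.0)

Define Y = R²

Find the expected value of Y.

E[R²] = Var(R) + (E[R])² = 0.11111111 + 0.11111111 = 0.22222222

0.22222222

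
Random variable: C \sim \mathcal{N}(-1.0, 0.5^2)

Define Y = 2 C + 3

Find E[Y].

For Y = 2C + 3:
E[Y] = 2 * E[C] + 3
E[C] = -1.0 = -1
E[Y] = 2 * (-1) + 3 = 1

1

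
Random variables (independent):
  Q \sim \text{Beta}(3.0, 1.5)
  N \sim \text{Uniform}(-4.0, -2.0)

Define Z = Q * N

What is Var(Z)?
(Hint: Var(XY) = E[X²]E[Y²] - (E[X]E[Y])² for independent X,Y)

Var(XY) = E[X²]E[Y²] - (E[X]E[Y])²
E[Q] = 0.66666667, Var(Q) = 0.04040404
E[N] = -3, Var(N) = 0.33333333
E[Q²] = 0.04040404 + 0.66666667² = 0.48484848
E[N²] = 0.33333333 + (-3)² = 9.3333333
Var(Z) = 0.48484848*9.3333333 - (0.66666667*(-3))²
= 4.5252525 - 4 = 0.52525253

0.52525253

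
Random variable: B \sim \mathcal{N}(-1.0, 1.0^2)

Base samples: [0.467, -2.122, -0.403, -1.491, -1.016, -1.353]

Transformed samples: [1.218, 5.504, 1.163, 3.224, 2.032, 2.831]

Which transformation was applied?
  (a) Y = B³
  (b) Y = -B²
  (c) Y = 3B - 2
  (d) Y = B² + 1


Checking option (d) Y = B² + 1:
  B = 0.467 -> Y = 1.218 ✓
  B = -2.122 -> Y = 5.504 ✓
  B = -0.403 -> Y = 1.163 ✓
All samples match this transformation.

(d) B² + 1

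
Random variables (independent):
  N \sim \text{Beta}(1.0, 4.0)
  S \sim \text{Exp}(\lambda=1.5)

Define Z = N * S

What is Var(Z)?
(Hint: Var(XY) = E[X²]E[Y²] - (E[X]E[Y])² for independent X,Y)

Var(XY) = E[X²]E[Y²] - (E[X]E[Y])²
E[N] = 0.2, Var(N) = 0.026666667
E[S] = 0.66666667, Var(S) = 0.44444444
E[N²] = 0.026666667 + 0.2² = 0.066666667
E[S²] = 0.44444444 + 0.66666667² = 0.88888889
Var(Z) = 0.066666667*0.88888889 - (0.2*0.66666667)²
= 0.059259259 - 0.017777778 = 0.041481481

0.041481481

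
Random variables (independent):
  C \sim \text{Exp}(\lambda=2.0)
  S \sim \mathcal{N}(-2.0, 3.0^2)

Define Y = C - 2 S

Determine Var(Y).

For independent RVs: Var(aX + bY) = a²Var(X) + b²Var(Y)
Var(C) = 0.25
Var(S) = 9
Var(Y) = 1²*0.25 + (-2)²*9
= 1*0.25 + 4*9 = 36.25

36.25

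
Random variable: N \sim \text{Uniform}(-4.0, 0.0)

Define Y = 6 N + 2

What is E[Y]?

For Y = 6N + 2:
E[Y] = 6 * E[N] + 2
E[N] = (-4 + 0)/2 = -2
E[Y] = 6 * (-2) + 2 = -10

-10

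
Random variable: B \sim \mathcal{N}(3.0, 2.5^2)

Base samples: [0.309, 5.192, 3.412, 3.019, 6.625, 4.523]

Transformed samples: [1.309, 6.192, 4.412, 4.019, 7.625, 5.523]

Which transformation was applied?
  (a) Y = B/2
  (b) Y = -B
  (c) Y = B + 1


Checking option (c) Y = B + 1:
  B = 0.309 -> Y = 1.309 ✓
  B = 5.192 -> Y = 6.192 ✓
  B = 3.412 -> Y = 4.412 ✓
All samples match this transformation.

(c) B + 1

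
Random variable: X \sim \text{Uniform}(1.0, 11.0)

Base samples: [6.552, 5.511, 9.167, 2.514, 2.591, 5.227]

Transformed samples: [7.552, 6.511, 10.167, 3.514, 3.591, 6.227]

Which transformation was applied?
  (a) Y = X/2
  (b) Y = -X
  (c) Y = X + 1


Checking option (c) Y = X + 1:
  X = 6.552 -> Y = 7.552 ✓
  X = 5.511 -> Y = 6.511 ✓
  X = 9.167 -> Y = 10.167 ✓
All samples match this transformation.

(c) X + 1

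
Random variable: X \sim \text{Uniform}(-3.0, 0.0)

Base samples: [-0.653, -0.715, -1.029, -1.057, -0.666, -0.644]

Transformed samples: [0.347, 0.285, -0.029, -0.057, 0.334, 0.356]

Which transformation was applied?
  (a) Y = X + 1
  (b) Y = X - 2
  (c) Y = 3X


Checking option (a) Y = X + 1:
  X = -0.653 -> Y = 0.347 ✓
  X = -0.715 -> Y = 0.285 ✓
  X = -1.029 -> Y = -0.029 ✓
All samples match this transformation.

(a) X + 1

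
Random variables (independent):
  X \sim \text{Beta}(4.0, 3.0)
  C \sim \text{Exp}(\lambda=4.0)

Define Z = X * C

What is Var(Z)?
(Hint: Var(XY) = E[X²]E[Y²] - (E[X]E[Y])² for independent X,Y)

Var(XY) = E[X²]E[Y²] - (E[X]E[Y])²
E[X] = 0.57142857, Var(X) = 0.030612245
E[C] = 0.25, Var(C) = 0.0625
E[X²] = 0.030612245 + 0.57142857² = 0.35714286
E[C²] = 0.0625 + 0.25² = 0.125
Var(Z) = 0.35714286*0.125 - (0.57142857*0.25)²
= 0.044642857 - 0.020408163 = 0.024234694

0.024234694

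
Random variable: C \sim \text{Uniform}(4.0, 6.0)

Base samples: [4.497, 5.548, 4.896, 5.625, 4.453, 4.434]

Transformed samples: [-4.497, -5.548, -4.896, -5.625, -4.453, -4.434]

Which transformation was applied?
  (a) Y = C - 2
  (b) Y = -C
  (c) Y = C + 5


Checking option (b) Y = -C:
  C = 4.497 -> Y = -4.497 ✓
  C = 5.548 -> Y = -5.548 ✓
  C = 4.896 -> Y = -4.896 ✓
All samples match this transformation.

(b) -C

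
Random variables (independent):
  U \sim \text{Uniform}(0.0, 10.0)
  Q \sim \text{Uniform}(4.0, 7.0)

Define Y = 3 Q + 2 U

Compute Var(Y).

For independent RVs: Var(aX + bY) = a²Var(X) + b²Var(Y)
Var(U) = 8.3333333
Var(Q) = 0.75
Var(Y) = 2²*8.3333333 + 3²*0.75
= 4*8.3333333 + 9*0.75 = 40.083333

40.083333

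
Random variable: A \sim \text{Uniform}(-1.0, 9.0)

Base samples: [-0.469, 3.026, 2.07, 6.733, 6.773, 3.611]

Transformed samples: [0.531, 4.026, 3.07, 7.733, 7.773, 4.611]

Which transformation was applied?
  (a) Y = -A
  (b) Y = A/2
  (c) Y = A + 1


Checking option (c) Y = A + 1:
  A = -0.469 -> Y = 0.531 ✓
  A = 3.026 -> Y = 4.026 ✓
  A = 2.07 -> Y = 3.07 ✓
All samples match this transformation.

(c) A + 1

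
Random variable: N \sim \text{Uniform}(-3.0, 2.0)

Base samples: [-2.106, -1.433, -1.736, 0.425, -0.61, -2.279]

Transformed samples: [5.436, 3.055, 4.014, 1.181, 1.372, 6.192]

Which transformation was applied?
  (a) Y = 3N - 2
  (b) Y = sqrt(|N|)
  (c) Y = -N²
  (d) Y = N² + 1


Checking option (d) Y = N² + 1:
  N = -2.106 -> Y = 5.436 ✓
  N = -1.433 -> Y = 3.055 ✓
  N = -1.736 -> Y = 4.014 ✓
All samples match this transformation.

(d) N² + 1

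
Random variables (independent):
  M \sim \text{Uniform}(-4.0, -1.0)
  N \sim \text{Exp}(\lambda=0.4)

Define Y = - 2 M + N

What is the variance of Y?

For independent RVs: Var(aX + bY) = a²Var(X) + b²Var(Y)
Var(M) = 0.75
Var(N) = 6.25
Var(Y) = (-2)²*0.75 + 1²*6.25
= 4*0.75 + 1*6.25 = 9.25

9.25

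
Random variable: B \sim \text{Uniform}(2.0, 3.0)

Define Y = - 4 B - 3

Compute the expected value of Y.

For Y = -4B - 3:
E[Y] = -4 * E[B] - 3
E[B] = (2 + 3)/2 = 2.5
E[Y] = -4 * 2.5 - 3 = -13

-13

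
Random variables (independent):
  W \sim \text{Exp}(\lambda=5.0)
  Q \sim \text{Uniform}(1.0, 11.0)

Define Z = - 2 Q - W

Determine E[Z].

E[Z] = -1*E[W] - 2*E[Q]
E[W] = 0.2
E[Q] = 6
E[Z] = -1*0.2 - 2*6 = -12.2

-12.2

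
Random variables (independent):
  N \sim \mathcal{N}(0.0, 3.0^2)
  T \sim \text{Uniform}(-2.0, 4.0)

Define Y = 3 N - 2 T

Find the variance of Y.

For independent RVs: Var(aX + bY) = a²Var(X) + b²Var(Y)
Var(N) = 9
Var(T) = 3
Var(Y) = 3²*9 + (-2)²*3
= 9*9 + 4*3 = 93

93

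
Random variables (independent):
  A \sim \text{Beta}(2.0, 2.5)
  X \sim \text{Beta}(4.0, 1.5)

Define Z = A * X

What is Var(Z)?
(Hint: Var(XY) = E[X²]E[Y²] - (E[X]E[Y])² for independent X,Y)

Var(XY) = E[X²]E[Y²] - (E[X]E[Y])²
E[A] = 0.44444444, Var(A) = 0.044893378
E[X] = 0.72727273, Var(X) = 0.03051494
E[A²] = 0.044893378 + 0.44444444² = 0.24242424
E[X²] = 0.03051494 + 0.72727273² = 0.55944056
Var(Z) = 0.24242424*0.55944056 - (0.44444444*0.72727273)²
= 0.13562195 - 0.10447913 = 0.031142819

0.031142819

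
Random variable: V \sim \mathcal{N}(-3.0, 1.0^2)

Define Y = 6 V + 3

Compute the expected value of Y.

For Y = 6V + 3:
E[Y] = 6 * E[V] + 3
E[V] = -3.0 = -3
E[Y] = 6 * (-3) + 3 = -15

-15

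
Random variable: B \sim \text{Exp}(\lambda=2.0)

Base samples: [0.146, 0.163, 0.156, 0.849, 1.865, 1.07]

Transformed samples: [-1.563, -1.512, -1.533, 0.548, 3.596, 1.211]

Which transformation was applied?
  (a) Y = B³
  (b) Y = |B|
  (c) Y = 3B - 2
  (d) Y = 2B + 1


Checking option (c) Y = 3B - 2:
  B = 0.146 -> Y = -1.563 ✓
  B = 0.163 -> Y = -1.512 ✓
  B = 0.156 -> Y = -1.533 ✓
All samples match this transformation.

(c) 3B - 2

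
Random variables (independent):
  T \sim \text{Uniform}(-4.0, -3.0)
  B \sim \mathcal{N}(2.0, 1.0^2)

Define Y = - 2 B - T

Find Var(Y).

For independent RVs: Var(aX + bY) = a²Var(X) + b²Var(Y)
Var(T) = 0.083333333
Var(B) = 1
Var(Y) = (-1)²*0.083333333 + (-2)²*1
= 1*0.083333333 + 4*1 = 4.0833333

4.0833333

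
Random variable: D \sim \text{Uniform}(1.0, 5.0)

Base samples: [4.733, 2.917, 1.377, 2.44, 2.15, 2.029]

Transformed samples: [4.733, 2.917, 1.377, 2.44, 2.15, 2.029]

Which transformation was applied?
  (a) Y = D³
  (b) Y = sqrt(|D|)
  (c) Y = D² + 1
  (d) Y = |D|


Checking option (d) Y = |D|:
  D = 4.733 -> Y = 4.733 ✓
  D = 2.917 -> Y = 2.917 ✓
  D = 1.377 -> Y = 1.377 ✓
All samples match this transformation.

(d) |D|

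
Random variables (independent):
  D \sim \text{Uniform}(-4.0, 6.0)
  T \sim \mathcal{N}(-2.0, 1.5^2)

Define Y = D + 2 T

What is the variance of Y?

For independent RVs: Var(aX + bY) = a²Var(X) + b²Var(Y)
Var(D) = 8.3333333
Var(T) = 2.25
Var(Y) = 1²*8.3333333 + 2²*2.25
= 1*8.3333333 + 4*2.25 = 17.333333

17.333333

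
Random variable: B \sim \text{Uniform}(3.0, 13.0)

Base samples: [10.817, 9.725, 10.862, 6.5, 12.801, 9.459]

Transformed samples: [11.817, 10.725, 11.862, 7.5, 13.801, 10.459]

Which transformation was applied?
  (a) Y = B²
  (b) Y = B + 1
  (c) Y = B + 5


Checking option (b) Y = B + 1:
  B = 10.817 -> Y = 11.817 ✓
  B = 9.725 -> Y = 10.725 ✓
  B = 10.862 -> Y = 11.862 ✓
All samples match this transformation.

(b) B + 1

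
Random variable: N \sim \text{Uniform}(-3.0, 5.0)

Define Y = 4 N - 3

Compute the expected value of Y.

For Y = 4N - 3:
E[Y] = 4 * E[N] - 3
E[N] = (-3 + 5)/2 = 1
E[Y] = 4 * 1 - 3 = 1

1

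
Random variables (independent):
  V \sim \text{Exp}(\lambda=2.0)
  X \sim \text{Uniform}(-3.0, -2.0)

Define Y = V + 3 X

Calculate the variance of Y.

For independent RVs: Var(aX + bY) = a²Var(X) + b²Var(Y)
Var(V) = 0.25
Var(X) = 0.083333333
Var(Y) = 1²*0.25 + 3²*0.083333333
= 1*0.25 + 9*0.083333333 = 1

1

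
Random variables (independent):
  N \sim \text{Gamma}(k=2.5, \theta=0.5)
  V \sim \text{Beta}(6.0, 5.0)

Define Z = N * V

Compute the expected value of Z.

For independent RVs: E[XY] = E[X]*E[Y]
E[N] = 1.25
E[V] = 0.54545455
E[Z] = 1.25 * 0.54545455 = 0.68181818

0.68181818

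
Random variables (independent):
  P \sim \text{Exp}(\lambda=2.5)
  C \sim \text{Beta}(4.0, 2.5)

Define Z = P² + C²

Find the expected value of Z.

E[Z] = E[P²] + E[C²]
E[P²] = Var(P) + E[P]² = 0.16 + 0.16 = 0.32
E[C²] = Var(C) + E[C]² = 0.031558185 + 0.37869822 = 0.41025641
E[Z] = 0.32 + 0.41025641 = 0.73025641

0.73025641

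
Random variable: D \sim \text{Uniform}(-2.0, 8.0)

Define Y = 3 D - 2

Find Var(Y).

For Y = aD + b: Var(Y) = a² * Var(D)
Var(D) = (8 + 2)^2/12 = 8.3333333
Var(Y) = 3² * 8.3333333 = 9 * 8.3333333 = 75

75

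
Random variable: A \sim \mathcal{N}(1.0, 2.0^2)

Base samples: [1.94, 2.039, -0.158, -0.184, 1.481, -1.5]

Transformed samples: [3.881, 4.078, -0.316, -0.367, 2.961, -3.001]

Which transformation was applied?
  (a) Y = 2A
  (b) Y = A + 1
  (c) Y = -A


Checking option (a) Y = 2A:
  A = 1.94 -> Y = 3.881 ✓
  A = 2.039 -> Y = 4.078 ✓
  A = -0.158 -> Y = -0.316 ✓
All samples match this transformation.

(a) 2A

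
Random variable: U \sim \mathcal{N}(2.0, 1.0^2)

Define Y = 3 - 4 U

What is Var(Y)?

For Y = aU + b: Var(Y) = a² * Var(U)
Var(U) = 1.0^2 = 1
Var(Y) = (-4)² * 1 = 16 * 1 = 16

16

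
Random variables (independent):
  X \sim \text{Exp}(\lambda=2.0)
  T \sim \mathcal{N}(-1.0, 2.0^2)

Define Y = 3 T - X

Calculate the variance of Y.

For independent RVs: Var(aX + bY) = a²Var(X) + b²Var(Y)
Var(X) = 0.25
Var(T) = 4
Var(Y) = (-1)²*0.25 + 3²*4
= 1*0.25 + 9*4 = 36.25

36.25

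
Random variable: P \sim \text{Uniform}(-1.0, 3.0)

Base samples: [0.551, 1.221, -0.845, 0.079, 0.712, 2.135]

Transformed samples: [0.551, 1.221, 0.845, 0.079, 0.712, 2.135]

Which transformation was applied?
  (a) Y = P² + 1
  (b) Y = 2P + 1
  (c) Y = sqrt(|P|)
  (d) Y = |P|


Checking option (d) Y = |P|:
  P = 0.551 -> Y = 0.551 ✓
  P = 1.221 -> Y = 1.221 ✓
  P = -0.845 -> Y = 0.845 ✓
All samples match this transformation.

(d) |P|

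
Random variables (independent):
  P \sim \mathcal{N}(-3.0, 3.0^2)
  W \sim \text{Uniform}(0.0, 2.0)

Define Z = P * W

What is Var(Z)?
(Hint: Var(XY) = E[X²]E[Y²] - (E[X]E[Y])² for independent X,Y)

Var(XY) = E[X²]E[Y²] - (E[X]E[Y])²
E[P] = -3, Var(P) = 9
E[W] = 1, Var(W) = 0.33333333
E[P²] = 9 + (-3)² = 18
E[W²] = 0.33333333 + 1² = 1.3333333
Var(Z) = 18*1.3333333 - (-3*1)²
= 24 - 9 = 15

15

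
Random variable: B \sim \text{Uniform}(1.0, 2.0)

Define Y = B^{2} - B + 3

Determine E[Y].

E[Y] = 1*E[B²] - 1*E[B] + 3
E[B] = 1.5
E[B²] = Var(B) + (E[B])² = 0.083333333 + 2.25 = 2.3333333
E[Y] = 1*2.3333333 - 1*1.5 + 3 = 3.8333333

3.8333333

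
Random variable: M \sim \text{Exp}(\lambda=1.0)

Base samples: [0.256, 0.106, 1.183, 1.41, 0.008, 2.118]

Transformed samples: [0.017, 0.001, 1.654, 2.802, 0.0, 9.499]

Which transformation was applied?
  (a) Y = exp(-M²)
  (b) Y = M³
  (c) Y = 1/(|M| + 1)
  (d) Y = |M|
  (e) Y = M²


Checking option (b) Y = M³:
  M = 0.256 -> Y = 0.017 ✓
  M = 0.106 -> Y = 0.001 ✓
  M = 1.183 -> Y = 1.654 ✓
All samples match this transformation.

(b) M³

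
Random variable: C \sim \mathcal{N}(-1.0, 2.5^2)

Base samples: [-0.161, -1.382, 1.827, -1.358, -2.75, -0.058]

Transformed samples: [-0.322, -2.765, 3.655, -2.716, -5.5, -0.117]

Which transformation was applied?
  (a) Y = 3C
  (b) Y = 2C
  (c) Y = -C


Checking option (b) Y = 2C:
  C = -0.161 -> Y = -0.322 ✓
  C = -1.382 -> Y = -2.765 ✓
  C = 1.827 -> Y = 3.655 ✓
All samples match this transformation.

(b) 2C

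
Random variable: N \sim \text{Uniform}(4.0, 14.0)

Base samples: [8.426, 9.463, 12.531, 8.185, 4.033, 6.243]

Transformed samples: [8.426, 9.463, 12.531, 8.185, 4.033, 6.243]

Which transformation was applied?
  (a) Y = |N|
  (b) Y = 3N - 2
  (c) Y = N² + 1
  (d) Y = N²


Checking option (a) Y = |N|:
  N = 8.426 -> Y = 8.426 ✓
  N = 9.463 -> Y = 9.463 ✓
  N = 12.531 -> Y = 12.531 ✓
All samples match this transformation.

(a) |N|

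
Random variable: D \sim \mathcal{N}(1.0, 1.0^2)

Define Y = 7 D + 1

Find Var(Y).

For Y = aD + b: Var(Y) = a² * Var(D)
Var(D) = 1.0^2 = 1
Var(Y) = 7² * 1 = 49 * 1 = 49

49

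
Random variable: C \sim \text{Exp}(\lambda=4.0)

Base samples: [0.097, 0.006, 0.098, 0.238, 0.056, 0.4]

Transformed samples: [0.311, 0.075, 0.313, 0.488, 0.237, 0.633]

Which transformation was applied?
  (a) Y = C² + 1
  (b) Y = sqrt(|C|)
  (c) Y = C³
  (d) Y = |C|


Checking option (b) Y = sqrt(|C|):
  C = 0.097 -> Y = 0.311 ✓
  C = 0.006 -> Y = 0.075 ✓
  C = 0.098 -> Y = 0.313 ✓
All samples match this transformation.

(b) sqrt(|C|)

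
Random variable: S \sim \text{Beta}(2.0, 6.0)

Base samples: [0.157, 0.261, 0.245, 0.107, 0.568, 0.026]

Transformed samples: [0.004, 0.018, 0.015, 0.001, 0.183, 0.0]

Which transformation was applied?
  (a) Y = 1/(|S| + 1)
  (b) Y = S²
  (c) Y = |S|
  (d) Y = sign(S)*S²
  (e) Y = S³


Checking option (e) Y = S³:
  S = 0.157 -> Y = 0.004 ✓
  S = 0.261 -> Y = 0.018 ✓
  S = 0.245 -> Y = 0.015 ✓
All samples match this transformation.

(e) S³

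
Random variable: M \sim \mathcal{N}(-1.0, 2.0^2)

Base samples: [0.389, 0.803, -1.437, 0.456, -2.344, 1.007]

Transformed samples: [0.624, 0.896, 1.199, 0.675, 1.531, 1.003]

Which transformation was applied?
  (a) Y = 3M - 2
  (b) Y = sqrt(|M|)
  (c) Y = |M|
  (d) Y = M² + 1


Checking option (b) Y = sqrt(|M|):
  M = 0.389 -> Y = 0.624 ✓
  M = 0.803 -> Y = 0.896 ✓
  M = -1.437 -> Y = 1.199 ✓
All samples match this transformation.

(b) sqrt(|M|)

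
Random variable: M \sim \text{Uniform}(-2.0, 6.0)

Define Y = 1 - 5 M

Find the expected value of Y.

For Y = -5M + 1:
E[Y] = -5 * E[M] + 1
E[M] = (-2 + 6)/2 = 2
E[Y] = -5 * 2 + 1 = -9

-9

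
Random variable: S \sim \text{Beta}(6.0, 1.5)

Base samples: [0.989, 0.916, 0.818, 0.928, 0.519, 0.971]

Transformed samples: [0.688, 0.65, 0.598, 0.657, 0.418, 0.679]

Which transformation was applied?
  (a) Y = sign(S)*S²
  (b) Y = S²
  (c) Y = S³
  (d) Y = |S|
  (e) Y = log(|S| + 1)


Checking option (e) Y = log(|S| + 1):
  S = 0.989 -> Y = 0.688 ✓
  S = 0.916 -> Y = 0.65 ✓
  S = 0.818 -> Y = 0.598 ✓
All samples match this transformation.

(e) log(|S| + 1)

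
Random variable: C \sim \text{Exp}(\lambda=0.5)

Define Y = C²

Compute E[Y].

E[C²] = Var(C) + (E[C])² = 4 + 4 = 8

8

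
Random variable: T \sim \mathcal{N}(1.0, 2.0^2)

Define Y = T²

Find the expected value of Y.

Using E[X²] = Var(X) + (E[X])²:
E[T] = 1
Var(T) = 2.0^2 = 4
E[T²] = 4 + 1² = 4 + 1 = 5

5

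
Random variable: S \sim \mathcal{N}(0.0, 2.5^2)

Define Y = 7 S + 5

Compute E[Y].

For Y = 7S + 5:
E[Y] = 7 * E[S] + 5
E[S] = 0.0 = 0
E[Y] = 7 * 0 + 5 = 5

5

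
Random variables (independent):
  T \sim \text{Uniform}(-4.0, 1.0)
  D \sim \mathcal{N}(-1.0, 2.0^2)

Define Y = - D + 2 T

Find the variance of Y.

For independent RVs: Var(aX + bY) = a²Var(X) + b²Var(Y)
Var(T) = 2.0833333
Var(D) = 4
Var(Y) = 2²*2.0833333 + (-1)²*4
= 4*2.0833333 + 1*4 = 12.333333

12.333333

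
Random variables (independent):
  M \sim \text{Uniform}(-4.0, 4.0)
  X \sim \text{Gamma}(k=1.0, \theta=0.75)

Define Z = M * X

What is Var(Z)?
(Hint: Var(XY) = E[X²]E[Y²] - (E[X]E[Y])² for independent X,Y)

Var(XY) = E[X²]E[Y²] - (E[X]E[Y])²
E[M] = 0, Var(M) = 5.3333333
E[X] = 0.75, Var(X) = 0.5625
E[M²] = 5.3333333 + 0² = 5.3333333
E[X²] = 0.5625 + 0.75² = 1.125
Var(Z) = 5.3333333*1.125 - (0*0.75)²
= 6 - 0 = 6

6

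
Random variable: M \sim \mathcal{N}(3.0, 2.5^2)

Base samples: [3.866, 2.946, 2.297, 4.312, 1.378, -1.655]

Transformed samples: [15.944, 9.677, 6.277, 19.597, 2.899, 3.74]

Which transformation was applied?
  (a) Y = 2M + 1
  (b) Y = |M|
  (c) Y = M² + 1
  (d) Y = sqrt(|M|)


Checking option (c) Y = M² + 1:
  M = 3.866 -> Y = 15.944 ✓
  M = 2.946 -> Y = 9.677 ✓
  M = 2.297 -> Y = 6.277 ✓
All samples match this transformation.

(c) M² + 1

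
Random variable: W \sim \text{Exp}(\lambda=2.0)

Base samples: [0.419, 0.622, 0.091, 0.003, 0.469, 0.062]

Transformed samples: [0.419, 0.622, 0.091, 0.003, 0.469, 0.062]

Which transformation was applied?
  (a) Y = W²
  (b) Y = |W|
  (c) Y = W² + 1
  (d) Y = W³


Checking option (b) Y = |W|:
  W = 0.419 -> Y = 0.419 ✓
  W = 0.622 -> Y = 0.622 ✓
  W = 0.091 -> Y = 0.091 ✓
All samples match this transformation.

(b) |W|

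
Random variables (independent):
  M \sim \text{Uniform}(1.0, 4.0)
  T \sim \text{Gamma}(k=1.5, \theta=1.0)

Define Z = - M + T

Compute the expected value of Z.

E[Z] = -1*E[M] + 1*E[T]
E[M] = 2.5
E[T] = 1.5
E[Z] = -1*2.5 + 1*1.5 = -1

-1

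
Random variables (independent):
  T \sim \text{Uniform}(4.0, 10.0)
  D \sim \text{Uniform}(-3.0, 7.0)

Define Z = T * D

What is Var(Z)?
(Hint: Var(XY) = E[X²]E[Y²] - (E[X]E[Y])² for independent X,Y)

Var(XY) = E[X²]E[Y²] - (E[X]E[Y])²
E[T] = 7, Var(T) = 3
E[D] = 2, Var(D) = 8.3333333
E[T²] = 3 + 7² = 52
E[D²] = 8.3333333 + 2² = 12.333333
Var(Z) = 52*12.333333 - (7*2)²
= 641.33333 - 196 = 445.33333

445.33333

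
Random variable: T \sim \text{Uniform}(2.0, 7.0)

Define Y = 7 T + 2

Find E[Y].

For Y = 7T + 2:
E[Y] = 7 * E[T] + 2
E[T] = (2 + 7)/2 = 4.5
E[Y] = 7 * 4.5 + 2 = 33.5

33.5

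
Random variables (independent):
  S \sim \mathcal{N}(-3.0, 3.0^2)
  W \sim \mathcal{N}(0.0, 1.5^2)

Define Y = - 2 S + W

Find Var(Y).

For independent RVs: Var(aX + bY) = a²Var(X) + b²Var(Y)
Var(S) = 9
Var(W) = 2.25
Var(Y) = (-2)²*9 + 1²*2.25
= 4*9 + 1*2.25 = 38.25

38.25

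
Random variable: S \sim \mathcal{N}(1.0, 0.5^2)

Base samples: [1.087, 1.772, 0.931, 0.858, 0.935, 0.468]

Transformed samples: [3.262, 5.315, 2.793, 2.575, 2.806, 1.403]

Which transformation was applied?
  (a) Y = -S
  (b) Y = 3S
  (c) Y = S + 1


Checking option (b) Y = 3S:
  S = 1.087 -> Y = 3.262 ✓
  S = 1.772 -> Y = 5.315 ✓
  S = 0.931 -> Y = 2.793 ✓
All samples match this transformation.

(b) 3S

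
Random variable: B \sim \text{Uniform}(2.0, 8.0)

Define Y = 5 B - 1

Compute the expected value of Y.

For Y = 5B - 1:
E[Y] = 5 * E[B] - 1
E[B] = (2 + 8)/2 = 5
E[Y] = 5 * 5 - 1 = 24

24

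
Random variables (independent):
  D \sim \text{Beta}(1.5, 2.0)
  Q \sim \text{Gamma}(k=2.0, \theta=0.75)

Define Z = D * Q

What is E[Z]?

For independent RVs: E[XY] = E[X]*E[Y]
E[D] = 0.42857143
E[Q] = 1.5
E[Z] = 0.42857143 * 1.5 = 0.64285714

0.64285714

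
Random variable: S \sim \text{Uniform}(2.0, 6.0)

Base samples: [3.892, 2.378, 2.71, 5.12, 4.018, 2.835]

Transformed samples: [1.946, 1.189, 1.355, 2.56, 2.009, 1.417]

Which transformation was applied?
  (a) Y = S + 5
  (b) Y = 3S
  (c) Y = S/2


Checking option (c) Y = S/2:
  S = 3.892 -> Y = 1.946 ✓
  S = 2.378 -> Y = 1.189 ✓
  S = 2.71 -> Y = 1.355 ✓
All samples match this transformation.

(c) S/2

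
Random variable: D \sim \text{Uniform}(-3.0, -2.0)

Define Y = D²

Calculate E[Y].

E[D²] = Var(D) + (E[D])² = 0.083333333 + 6.25 = 6.3333333

6.3333333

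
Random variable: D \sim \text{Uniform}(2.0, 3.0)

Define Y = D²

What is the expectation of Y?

Using E[X²] = Var(X) + (E[X])²:
E[D] = 2.5
Var(D) = (3 - 2)^2/12 = 0.083333333
E[D²] = 0.083333333 + 2.5² = 0.083333333 + 6.25 = 6.3333333

6.3333333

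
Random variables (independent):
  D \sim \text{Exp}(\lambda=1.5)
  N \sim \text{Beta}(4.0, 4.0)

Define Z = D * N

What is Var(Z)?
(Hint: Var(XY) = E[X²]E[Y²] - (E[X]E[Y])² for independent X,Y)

Var(XY) = E[X²]E[Y²] - (E[X]E[Y])²
E[D] = 0.66666667, Var(D) = 0.44444444
E[N] = 0.5, Var(N) = 0.027777778
E[D²] = 0.44444444 + 0.66666667² = 0.88888889
E[N²] = 0.027777778 + 0.5² = 0.27777778
Var(Z) = 0.88888889*0.27777778 - (0.66666667*0.5)²
= 0.24691358 - 0.11111111 = 0.13580247

0.13580247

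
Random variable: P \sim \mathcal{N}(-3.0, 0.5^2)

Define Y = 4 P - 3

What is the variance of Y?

For Y = aP + b: Var(Y) = a² * Var(P)
Var(P) = 0.5^2 = 0.25
Var(Y) = 4² * 0.25 = 16 * 0.25 = 4

4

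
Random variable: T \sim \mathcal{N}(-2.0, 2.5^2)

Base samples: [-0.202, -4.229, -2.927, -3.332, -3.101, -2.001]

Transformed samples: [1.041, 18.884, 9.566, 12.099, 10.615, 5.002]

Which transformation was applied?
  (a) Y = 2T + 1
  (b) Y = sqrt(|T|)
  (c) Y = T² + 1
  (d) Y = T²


Checking option (c) Y = T² + 1:
  T = -0.202 -> Y = 1.041 ✓
  T = -4.229 -> Y = 18.884 ✓
  T = -2.927 -> Y = 9.566 ✓
All samples match this transformation.

(c) T² + 1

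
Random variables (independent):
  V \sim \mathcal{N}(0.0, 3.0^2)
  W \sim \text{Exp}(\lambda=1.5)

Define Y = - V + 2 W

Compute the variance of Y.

For independent RVs: Var(aX + bY) = a²Var(X) + b²Var(Y)
Var(V) = 9
Var(W) = 0.44444444
Var(Y) = (-1)²*9 + 2²*0.44444444
= 1*9 + 4*0.44444444 = 10.777778

10.777778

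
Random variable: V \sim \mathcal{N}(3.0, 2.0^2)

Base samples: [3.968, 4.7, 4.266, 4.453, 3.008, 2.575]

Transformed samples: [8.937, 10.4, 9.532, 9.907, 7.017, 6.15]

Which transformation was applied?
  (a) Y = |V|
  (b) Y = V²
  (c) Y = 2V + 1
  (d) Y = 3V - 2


Checking option (c) Y = 2V + 1:
  V = 3.968 -> Y = 8.937 ✓
  V = 4.7 -> Y = 10.4 ✓
  V = 4.266 -> Y = 9.532 ✓
All samples match this transformation.

(c) 2V + 1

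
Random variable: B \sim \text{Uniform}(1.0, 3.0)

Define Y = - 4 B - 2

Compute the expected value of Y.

For Y = -4B - 2:
E[Y] = -4 * E[B] - 2
E[B] = (1 + 3)/2 = 2
E[Y] = -4 * 2 - 2 = -10

-10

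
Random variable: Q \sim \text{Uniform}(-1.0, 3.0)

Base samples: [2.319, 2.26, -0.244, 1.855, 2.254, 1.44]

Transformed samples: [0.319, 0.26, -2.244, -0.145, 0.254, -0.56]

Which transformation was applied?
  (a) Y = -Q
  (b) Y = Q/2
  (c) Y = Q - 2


Checking option (c) Y = Q - 2:
  Q = 2.319 -> Y = 0.319 ✓
  Q = 2.26 -> Y = 0.26 ✓
  Q = -0.244 -> Y = -2.244 ✓
All samples match this transformation.

(c) Q - 2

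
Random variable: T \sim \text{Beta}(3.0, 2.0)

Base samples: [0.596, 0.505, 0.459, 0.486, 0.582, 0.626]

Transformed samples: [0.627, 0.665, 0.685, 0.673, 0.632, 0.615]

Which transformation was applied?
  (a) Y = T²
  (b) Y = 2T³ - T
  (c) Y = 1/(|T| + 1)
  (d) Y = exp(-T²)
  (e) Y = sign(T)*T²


Checking option (c) Y = 1/(|T| + 1):
  T = 0.596 -> Y = 0.627 ✓
  T = 0.505 -> Y = 0.665 ✓
  T = 0.459 -> Y = 0.685 ✓
All samples match this transformation.

(c) 1/(|T| + 1)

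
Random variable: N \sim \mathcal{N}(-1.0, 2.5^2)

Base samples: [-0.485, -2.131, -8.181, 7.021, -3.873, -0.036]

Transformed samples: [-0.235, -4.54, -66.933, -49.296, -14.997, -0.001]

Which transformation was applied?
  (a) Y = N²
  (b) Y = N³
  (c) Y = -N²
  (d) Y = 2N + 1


Checking option (c) Y = -N²:
  N = -0.485 -> Y = -0.235 ✓
  N = -2.131 -> Y = -4.54 ✓
  N = -8.181 -> Y = -66.933 ✓
All samples match this transformation.

(c) -N²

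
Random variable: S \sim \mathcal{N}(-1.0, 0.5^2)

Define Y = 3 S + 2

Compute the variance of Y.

For Y = aS + b: Var(Y) = a² * Var(S)
Var(S) = 0.5^2 = 0.25
Var(Y) = 3² * 0.25 = 9 * 0.25 = 2.25

2.25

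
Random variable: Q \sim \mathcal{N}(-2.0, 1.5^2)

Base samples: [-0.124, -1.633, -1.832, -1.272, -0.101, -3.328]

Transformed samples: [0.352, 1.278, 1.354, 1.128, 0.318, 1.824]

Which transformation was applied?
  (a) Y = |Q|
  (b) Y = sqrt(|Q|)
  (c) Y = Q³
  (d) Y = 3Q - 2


Checking option (b) Y = sqrt(|Q|):
  Q = -0.124 -> Y = 0.352 ✓
  Q = -1.633 -> Y = 1.278 ✓
  Q = -1.832 -> Y = 1.354 ✓
All samples match this transformation.

(b) sqrt(|Q|)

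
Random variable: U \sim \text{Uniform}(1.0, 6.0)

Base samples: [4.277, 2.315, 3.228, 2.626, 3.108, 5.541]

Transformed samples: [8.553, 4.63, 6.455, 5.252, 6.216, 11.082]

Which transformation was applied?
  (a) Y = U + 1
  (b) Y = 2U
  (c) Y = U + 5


Checking option (b) Y = 2U:
  U = 4.277 -> Y = 8.553 ✓
  U = 2.315 -> Y = 4.63 ✓
  U = 3.228 -> Y = 6.455 ✓
All samples match this transformation.

(b) 2U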